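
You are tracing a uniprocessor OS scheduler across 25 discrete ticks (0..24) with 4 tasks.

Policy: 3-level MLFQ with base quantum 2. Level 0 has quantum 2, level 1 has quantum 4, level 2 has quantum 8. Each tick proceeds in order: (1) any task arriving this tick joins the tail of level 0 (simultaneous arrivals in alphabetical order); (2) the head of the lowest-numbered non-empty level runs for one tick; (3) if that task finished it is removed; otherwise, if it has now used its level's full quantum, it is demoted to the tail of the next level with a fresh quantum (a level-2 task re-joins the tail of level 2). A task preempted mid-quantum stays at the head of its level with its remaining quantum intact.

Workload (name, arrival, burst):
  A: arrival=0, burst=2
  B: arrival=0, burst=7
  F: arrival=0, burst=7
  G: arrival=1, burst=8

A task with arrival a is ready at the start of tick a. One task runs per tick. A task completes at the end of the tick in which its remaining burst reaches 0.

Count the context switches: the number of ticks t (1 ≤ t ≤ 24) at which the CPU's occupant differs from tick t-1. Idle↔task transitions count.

t=0: L0/L1/L2 = ABF/-/- → run A
t=1: L0/L1/L2 = ABFG/-/- → run A
t=2: L0/L1/L2 = BFG/-/- → run B
t=3: L0/L1/L2 = BFG/-/- → run B
t=4: L0/L1/L2 = FG/B/- → run F
t=5: L0/L1/L2 = FG/B/- → run F
t=6: L0/L1/L2 = G/BF/- → run G
t=7: L0/L1/L2 = G/BF/- → run G
t=8: L0/L1/L2 = -/BFG/- → run B
t=9: L0/L1/L2 = -/BFG/- → run B
t=10: L0/L1/L2 = -/BFG/- → run B
t=11: L0/L1/L2 = -/BFG/- → run B
t=12: L0/L1/L2 = -/FG/B → run F
t=13: L0/L1/L2 = -/FG/B → run F
t=14: L0/L1/L2 = -/FG/B → run F
t=15: L0/L1/L2 = -/FG/B → run F
t=16: L0/L1/L2 = -/G/BF → run G
t=17: L0/L1/L2 = -/G/BF → run G
t=18: L0/L1/L2 = -/G/BF → run G
t=19: L0/L1/L2 = -/G/BF → run G
t=20: L0/L1/L2 = -/-/BFG → run B
t=21: L0/L1/L2 = -/-/FG → run F
t=22: L0/L1/L2 = -/-/G → run G
t=23: L0/L1/L2 = -/-/G → run G
t=24: (idle)

context switches = 10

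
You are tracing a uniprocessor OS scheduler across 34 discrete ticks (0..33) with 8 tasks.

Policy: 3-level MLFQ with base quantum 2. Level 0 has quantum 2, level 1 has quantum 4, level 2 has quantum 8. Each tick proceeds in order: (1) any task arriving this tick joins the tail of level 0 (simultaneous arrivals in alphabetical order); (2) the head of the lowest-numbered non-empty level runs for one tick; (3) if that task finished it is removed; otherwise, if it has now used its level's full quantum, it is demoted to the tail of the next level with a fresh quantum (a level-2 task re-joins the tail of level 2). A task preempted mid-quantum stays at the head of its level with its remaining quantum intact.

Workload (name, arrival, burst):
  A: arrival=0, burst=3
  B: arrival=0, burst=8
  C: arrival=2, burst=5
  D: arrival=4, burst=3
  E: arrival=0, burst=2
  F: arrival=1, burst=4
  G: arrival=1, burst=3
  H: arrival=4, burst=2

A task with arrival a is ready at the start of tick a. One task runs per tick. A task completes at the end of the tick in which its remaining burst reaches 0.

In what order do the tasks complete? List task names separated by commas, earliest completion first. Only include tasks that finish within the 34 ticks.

completion order = E, H, A, F, G, C, D, B

t=0: L0/L1/L2 = ABE/-/- → run A
t=1: L0/L1/L2 = ABEFG/-/- → run A
t=2: L0/L1/L2 = BEFGC/A/- → run B
t=3: L0/L1/L2 = BEFGC/A/- → run B
t=4: L0/L1/L2 = EFGCDH/AB/- → run E
t=5: L0/L1/L2 = EFGCDH/AB/- → run E
t=6: L0/L1/L2 = FGCDH/AB/- → run F
t=7: L0/L1/L2 = FGCDH/AB/- → run F
t=8: L0/L1/L2 = GCDH/ABF/- → run G
t=9: L0/L1/L2 = GCDH/ABF/- → run G
t=10: L0/L1/L2 = CDH/ABFG/- → run C
t=11: L0/L1/L2 = CDH/ABFG/- → run C
t=12: L0/L1/L2 = DH/ABFGC/- → run D
t=13: L0/L1/L2 = DH/ABFGC/- → run D
t=14: L0/L1/L2 = H/ABFGCD/- → run H
t=15: L0/L1/L2 = H/ABFGCD/- → run H
t=16: L0/L1/L2 = -/ABFGCD/- → run A
t=17: L0/L1/L2 = -/BFGCD/- → run B
t=18: L0/L1/L2 = -/BFGCD/- → run B
t=19: L0/L1/L2 = -/BFGCD/- → run B
t=20: L0/L1/L2 = -/BFGCD/- → run B
t=21: L0/L1/L2 = -/FGCD/B → run F
t=22: L0/L1/L2 = -/FGCD/B → run F
t=23: L0/L1/L2 = -/GCD/B → run G
t=24: L0/L1/L2 = -/CD/B → run C
t=25: L0/L1/L2 = -/CD/B → run C
t=26: L0/L1/L2 = -/CD/B → run C
t=27: L0/L1/L2 = -/D/B → run D
t=28: L0/L1/L2 = -/-/B → run B
t=29: L0/L1/L2 = -/-/B → run B
t=30: (idle)
t=31: (idle)
t=32: (idle)
t=33: (idle)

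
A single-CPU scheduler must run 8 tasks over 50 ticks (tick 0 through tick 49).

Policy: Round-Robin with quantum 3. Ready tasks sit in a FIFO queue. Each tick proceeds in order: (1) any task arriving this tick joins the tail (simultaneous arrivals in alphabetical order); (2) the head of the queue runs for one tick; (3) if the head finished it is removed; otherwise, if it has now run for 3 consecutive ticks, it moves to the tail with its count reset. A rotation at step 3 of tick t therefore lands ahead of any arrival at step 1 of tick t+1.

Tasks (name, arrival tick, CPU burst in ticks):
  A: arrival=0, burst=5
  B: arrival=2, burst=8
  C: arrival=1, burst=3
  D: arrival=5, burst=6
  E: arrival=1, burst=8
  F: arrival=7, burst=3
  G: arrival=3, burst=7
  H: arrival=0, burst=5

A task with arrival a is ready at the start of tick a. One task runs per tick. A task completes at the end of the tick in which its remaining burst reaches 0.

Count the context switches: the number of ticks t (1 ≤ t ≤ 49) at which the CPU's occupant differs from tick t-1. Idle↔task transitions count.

t=0: queue=[A,H] q_used=0 → run A
t=1: queue=[A,H,C,E] q_used=1 → run A
t=2: queue=[A,H,C,E,B] q_used=2 → run A
t=3: queue=[H,C,E,B,A,G] q_used=0 → run H
t=4: queue=[H,C,E,B,A,G] q_used=1 → run H
t=5: queue=[H,C,E,B,A,G,D] q_used=2 → run H
t=6: queue=[C,E,B,A,G,D,H] q_used=0 → run C
t=7: queue=[C,E,B,A,G,D,H,F] q_used=1 → run C
t=8: queue=[C,E,B,A,G,D,H,F] q_used=2 → run C
t=9: queue=[E,B,A,G,D,H,F] q_used=0 → run E
t=10: queue=[E,B,A,G,D,H,F] q_used=1 → run E
t=11: queue=[E,B,A,G,D,H,F] q_used=2 → run E
t=12: queue=[B,A,G,D,H,F,E] q_used=0 → run B
t=13: queue=[B,A,G,D,H,F,E] q_used=1 → run B
t=14: queue=[B,A,G,D,H,F,E] q_used=2 → run B
t=15: queue=[A,G,D,H,F,E,B] q_used=0 → run A
t=16: queue=[A,G,D,H,F,E,B] q_used=1 → run A
t=17: queue=[G,D,H,F,E,B] q_used=0 → run G
t=18: queue=[G,D,H,F,E,B] q_used=1 → run G
t=19: queue=[G,D,H,F,E,B] q_used=2 → run G
t=20: queue=[D,H,F,E,B,G] q_used=0 → run D
t=21: queue=[D,H,F,E,B,G] q_used=1 → run D
t=22: queue=[D,H,F,E,B,G] q_used=2 → run D
t=23: queue=[H,F,E,B,G,D] q_used=0 → run H
t=24: queue=[H,F,E,B,G,D] q_used=1 → run H
t=25: queue=[F,E,B,G,D] q_used=0 → run F
t=26: queue=[F,E,B,G,D] q_used=1 → run F
t=27: queue=[F,E,B,G,D] q_used=2 → run F
t=28: queue=[E,B,G,D] q_used=0 → run E
t=29: queue=[E,B,G,D] q_used=1 → run E
t=30: queue=[E,B,G,D] q_used=2 → run E
t=31: queue=[B,G,D,E] q_used=0 → run B
t=32: queue=[B,G,D,E] q_used=1 → run B
t=33: queue=[B,G,D,E] q_used=2 → run B
t=34: queue=[G,D,E,B] q_used=0 → run G
t=35: queue=[G,D,E,B] q_used=1 → run G
t=36: queue=[G,D,E,B] q_used=2 → run G
t=37: queue=[D,E,B,G] q_used=0 → run D
t=38: queue=[D,E,B,G] q_used=1 → run D
t=39: queue=[D,E,B,G] q_used=2 → run D
t=40: queue=[E,B,G] q_used=0 → run E
t=41: queue=[E,B,G] q_used=1 → run E
t=42: queue=[B,G] q_used=0 → run B
t=43: queue=[B,G] q_used=1 → run B
t=44: queue=[G] q_used=0 → run G
t=45: (idle)
t=46: (idle)
t=47: (idle)
t=48: (idle)
t=49: (idle)

context switches = 17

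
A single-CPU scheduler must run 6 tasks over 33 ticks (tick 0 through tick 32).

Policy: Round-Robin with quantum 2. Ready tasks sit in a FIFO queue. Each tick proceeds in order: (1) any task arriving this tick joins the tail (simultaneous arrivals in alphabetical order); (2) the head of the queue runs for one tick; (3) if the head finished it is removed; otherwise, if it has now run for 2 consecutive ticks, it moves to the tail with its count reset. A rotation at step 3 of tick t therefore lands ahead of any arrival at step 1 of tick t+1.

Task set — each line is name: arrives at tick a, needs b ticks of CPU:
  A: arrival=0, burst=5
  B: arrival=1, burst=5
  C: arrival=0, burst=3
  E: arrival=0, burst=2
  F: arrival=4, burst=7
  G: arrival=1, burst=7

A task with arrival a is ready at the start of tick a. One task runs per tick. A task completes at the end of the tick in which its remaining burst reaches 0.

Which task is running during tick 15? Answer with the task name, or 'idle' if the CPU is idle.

t=0: queue=[A,C,E] q_used=0 → run A
t=1: queue=[A,C,E,B,G] q_used=1 → run A
t=2: queue=[C,E,B,G,A] q_used=0 → run C
t=3: queue=[C,E,B,G,A] q_used=1 → run C
t=4: queue=[E,B,G,A,C,F] q_used=0 → run E
t=5: queue=[E,B,G,A,C,F] q_used=1 → run E
t=6: queue=[B,G,A,C,F] q_used=0 → run B
t=7: queue=[B,G,A,C,F] q_used=1 → run B
t=8: queue=[G,A,C,F,B] q_used=0 → run G
t=9: queue=[G,A,C,F,B] q_used=1 → run G
t=10: queue=[A,C,F,B,G] q_used=0 → run A
t=11: queue=[A,C,F,B,G] q_used=1 → run A
t=12: queue=[C,F,B,G,A] q_used=0 → run C
t=13: queue=[F,B,G,A] q_used=0 → run F
t=14: queue=[F,B,G,A] q_used=1 → run F
t=15: queue=[B,G,A,F] q_used=0 → run B
t=16: queue=[B,G,A,F] q_used=1 → run B
t=17: queue=[G,A,F,B] q_used=0 → run G
t=18: queue=[G,A,F,B] q_used=1 → run G
t=19: queue=[A,F,B,G] q_used=0 → run A
t=20: queue=[F,B,G] q_used=0 → run F
t=21: queue=[F,B,G] q_used=1 → run F
t=22: queue=[B,G,F] q_used=0 → run B
t=23: queue=[G,F] q_used=0 → run G
t=24: queue=[G,F] q_used=1 → run G
t=25: queue=[F,G] q_used=0 → run F
t=26: queue=[F,G] q_used=1 → run F
t=27: queue=[G,F] q_used=0 → run G
t=28: queue=[F] q_used=0 → run F
t=29: (idle)
t=30: (idle)
t=31: (idle)
t=32: (idle)

running at tick 15 = B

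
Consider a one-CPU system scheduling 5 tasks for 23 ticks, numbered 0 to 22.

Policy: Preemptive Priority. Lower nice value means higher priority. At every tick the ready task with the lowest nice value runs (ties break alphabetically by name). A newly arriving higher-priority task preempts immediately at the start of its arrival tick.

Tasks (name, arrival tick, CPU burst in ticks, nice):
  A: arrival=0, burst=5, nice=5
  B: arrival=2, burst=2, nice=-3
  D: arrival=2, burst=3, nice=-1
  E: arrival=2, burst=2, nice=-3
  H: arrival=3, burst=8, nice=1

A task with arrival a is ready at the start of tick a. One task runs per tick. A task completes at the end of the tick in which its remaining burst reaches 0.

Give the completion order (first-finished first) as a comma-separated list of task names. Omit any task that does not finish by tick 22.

completion order = B, E, D, H, A

t=0: ready={A} → run A
t=1: ready={A} → run A
t=2: ready={A,B,D,E} → run B
t=3: ready={A,B,D,E,H} → run B
t=4: ready={A,D,E,H} → run E
t=5: ready={A,D,E,H} → run E
t=6: ready={A,D,H} → run D
t=7: ready={A,D,H} → run D
t=8: ready={A,D,H} → run D
t=9: ready={A,H} → run H
t=10: ready={A,H} → run H
t=11: ready={A,H} → run H
t=12: ready={A,H} → run H
t=13: ready={A,H} → run H
t=14: ready={A,H} → run H
t=15: ready={A,H} → run H
t=16: ready={A,H} → run H
t=17: ready={A} → run A
t=18: ready={A} → run A
t=19: ready={A} → run A
t=20: (idle)
t=21: (idle)
t=22: (idle)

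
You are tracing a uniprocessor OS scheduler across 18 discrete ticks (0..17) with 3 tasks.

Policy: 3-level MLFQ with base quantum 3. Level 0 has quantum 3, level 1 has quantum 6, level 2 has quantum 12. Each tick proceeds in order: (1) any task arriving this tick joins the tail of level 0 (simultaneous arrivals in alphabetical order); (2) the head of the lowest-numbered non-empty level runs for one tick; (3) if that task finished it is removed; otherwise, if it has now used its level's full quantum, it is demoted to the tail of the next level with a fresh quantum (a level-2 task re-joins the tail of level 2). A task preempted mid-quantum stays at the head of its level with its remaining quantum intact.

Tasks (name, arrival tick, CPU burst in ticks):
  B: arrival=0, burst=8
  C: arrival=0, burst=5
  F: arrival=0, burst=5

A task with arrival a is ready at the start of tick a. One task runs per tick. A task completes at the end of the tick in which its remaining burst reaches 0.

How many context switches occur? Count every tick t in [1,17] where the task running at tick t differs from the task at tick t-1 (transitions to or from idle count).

context switches = 5

t=0: L0/L1/L2 = BCF/-/- → run B
t=1: L0/L1/L2 = BCF/-/- → run B
t=2: L0/L1/L2 = BCF/-/- → run B
t=3: L0/L1/L2 = CF/B/- → run C
t=4: L0/L1/L2 = CF/B/- → run C
t=5: L0/L1/L2 = CF/B/- → run C
t=6: L0/L1/L2 = F/BC/- → run F
t=7: L0/L1/L2 = F/BC/- → run F
t=8: L0/L1/L2 = F/BC/- → run F
t=9: L0/L1/L2 = -/BCF/- → run B
t=10: L0/L1/L2 = -/BCF/- → run B
t=11: L0/L1/L2 = -/BCF/- → run B
t=12: L0/L1/L2 = -/BCF/- → run B
t=13: L0/L1/L2 = -/BCF/- → run B
t=14: L0/L1/L2 = -/CF/- → run C
t=15: L0/L1/L2 = -/CF/- → run C
t=16: L0/L1/L2 = -/F/- → run F
t=17: L0/L1/L2 = -/F/- → run F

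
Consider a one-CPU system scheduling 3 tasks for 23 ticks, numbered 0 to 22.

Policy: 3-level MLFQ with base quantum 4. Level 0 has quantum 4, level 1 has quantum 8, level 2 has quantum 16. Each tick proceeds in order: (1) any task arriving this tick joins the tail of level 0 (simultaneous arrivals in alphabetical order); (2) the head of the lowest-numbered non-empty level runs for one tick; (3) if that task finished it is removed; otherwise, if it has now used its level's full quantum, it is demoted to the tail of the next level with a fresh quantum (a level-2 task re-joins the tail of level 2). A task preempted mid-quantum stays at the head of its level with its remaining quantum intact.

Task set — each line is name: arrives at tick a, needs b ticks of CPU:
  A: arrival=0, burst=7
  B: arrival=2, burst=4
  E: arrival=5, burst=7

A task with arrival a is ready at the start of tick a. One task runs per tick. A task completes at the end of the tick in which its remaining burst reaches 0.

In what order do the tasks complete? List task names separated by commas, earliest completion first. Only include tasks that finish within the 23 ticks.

completion order = B, A, E

t=0: L0/L1/L2 = A/-/- → run A
t=1: L0/L1/L2 = A/-/- → run A
t=2: L0/L1/L2 = AB/-/- → run A
t=3: L0/L1/L2 = AB/-/- → run A
t=4: L0/L1/L2 = B/A/- → run B
t=5: L0/L1/L2 = BE/A/- → run B
t=6: L0/L1/L2 = BE/A/- → run B
t=7: L0/L1/L2 = BE/A/- → run B
t=8: L0/L1/L2 = E/A/- → run E
t=9: L0/L1/L2 = E/A/- → run E
t=10: L0/L1/L2 = E/A/- → run E
t=11: L0/L1/L2 = E/A/- → run E
t=12: L0/L1/L2 = -/AE/- → run A
t=13: L0/L1/L2 = -/AE/- → run A
t=14: L0/L1/L2 = -/AE/- → run A
t=15: L0/L1/L2 = -/E/- → run E
t=16: L0/L1/L2 = -/E/- → run E
t=17: L0/L1/L2 = -/E/- → run E
t=18: (idle)
t=19: (idle)
t=20: (idle)
t=21: (idle)
t=22: (idle)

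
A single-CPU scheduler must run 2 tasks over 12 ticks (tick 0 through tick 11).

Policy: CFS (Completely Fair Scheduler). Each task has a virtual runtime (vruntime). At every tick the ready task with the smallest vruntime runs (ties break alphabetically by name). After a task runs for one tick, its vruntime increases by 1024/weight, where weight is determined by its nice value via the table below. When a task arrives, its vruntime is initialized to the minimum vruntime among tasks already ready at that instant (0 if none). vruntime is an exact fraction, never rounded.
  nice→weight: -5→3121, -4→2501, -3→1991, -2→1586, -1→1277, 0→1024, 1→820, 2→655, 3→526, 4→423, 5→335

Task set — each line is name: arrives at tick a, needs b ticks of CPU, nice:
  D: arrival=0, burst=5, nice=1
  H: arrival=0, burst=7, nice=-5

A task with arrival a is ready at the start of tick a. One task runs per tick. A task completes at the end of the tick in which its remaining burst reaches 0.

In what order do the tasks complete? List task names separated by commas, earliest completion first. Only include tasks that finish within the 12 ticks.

t=0: vr[D=0 H=0] → run D
t=1: vr[D=256/205 H=0] → run H
t=2: vr[D=256/205 H=1024/3121] → run H
t=3: vr[D=256/205 H=2048/3121] → run H
t=4: vr[D=256/205 H=3072/3121] → run H
t=5: vr[D=256/205 H=4096/3121] → run D
t=6: vr[D=512/205 H=4096/3121] → run H
t=7: vr[D=512/205 H=5120/3121] → run H
t=8: vr[D=512/205 H=6144/3121] → run H
t=9: vr[D=512/205] → run D
t=10: vr[D=768/205] → run D
t=11: vr[D=1024/205] → run D

completion order = H, D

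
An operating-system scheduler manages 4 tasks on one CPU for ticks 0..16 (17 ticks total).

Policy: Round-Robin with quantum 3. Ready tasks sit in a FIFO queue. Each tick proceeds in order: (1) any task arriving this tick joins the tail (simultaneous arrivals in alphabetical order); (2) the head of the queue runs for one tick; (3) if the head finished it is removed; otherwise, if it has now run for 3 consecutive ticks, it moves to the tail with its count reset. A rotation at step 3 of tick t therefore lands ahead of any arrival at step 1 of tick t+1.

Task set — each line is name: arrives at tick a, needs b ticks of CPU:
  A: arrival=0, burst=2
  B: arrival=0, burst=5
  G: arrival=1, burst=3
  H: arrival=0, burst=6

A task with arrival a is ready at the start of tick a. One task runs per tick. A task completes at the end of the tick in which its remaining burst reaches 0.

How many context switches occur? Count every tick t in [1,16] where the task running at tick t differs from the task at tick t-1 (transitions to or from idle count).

context switches = 6

t=0: queue=[A,B,H] q_used=0 → run A
t=1: queue=[A,B,H,G] q_used=1 → run A
t=2: queue=[B,H,G] q_used=0 → run B
t=3: queue=[B,H,G] q_used=1 → run B
t=4: queue=[B,H,G] q_used=2 → run B
t=5: queue=[H,G,B] q_used=0 → run H
t=6: queue=[H,G,B] q_used=1 → run H
t=7: queue=[H,G,B] q_used=2 → run H
t=8: queue=[G,B,H] q_used=0 → run G
t=9: queue=[G,B,H] q_used=1 → run G
t=10: queue=[G,B,H] q_used=2 → run G
t=11: queue=[B,H] q_used=0 → run B
t=12: queue=[B,H] q_used=1 → run B
t=13: queue=[H] q_used=0 → run H
t=14: queue=[H] q_used=1 → run H
t=15: queue=[H] q_used=2 → run H
t=16: (idle)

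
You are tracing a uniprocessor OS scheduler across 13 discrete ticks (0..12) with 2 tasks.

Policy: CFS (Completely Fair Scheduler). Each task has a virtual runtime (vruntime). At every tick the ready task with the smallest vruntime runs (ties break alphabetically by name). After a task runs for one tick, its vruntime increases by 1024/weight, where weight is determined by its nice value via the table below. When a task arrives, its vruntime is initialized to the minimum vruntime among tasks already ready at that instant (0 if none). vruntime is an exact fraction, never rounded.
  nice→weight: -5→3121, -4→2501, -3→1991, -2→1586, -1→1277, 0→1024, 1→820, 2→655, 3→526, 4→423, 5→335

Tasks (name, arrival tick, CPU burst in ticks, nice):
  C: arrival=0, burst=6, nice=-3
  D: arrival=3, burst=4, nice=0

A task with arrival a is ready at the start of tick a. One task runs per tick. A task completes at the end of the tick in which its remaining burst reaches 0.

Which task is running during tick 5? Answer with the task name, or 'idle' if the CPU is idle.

t=0: vr[C=0] → run C
t=1: vr[C=1024/1991] → run C
t=2: vr[C=2048/1991] → run C
t=3: vr[C=3072/1991 D=3072/1991] → run C
t=4: vr[C=4096/1991 D=3072/1991] → run D
t=5: vr[C=4096/1991 D=5063/1991] → run C
t=6: vr[C=5120/1991 D=5063/1991] → run D
t=7: vr[C=5120/1991 D=7054/1991] → run C
t=8: vr[D=7054/1991] → run D
t=9: vr[D=9045/1991] → run D
t=10: (idle)
t=11: (idle)
t=12: (idle)

running at tick 5 = C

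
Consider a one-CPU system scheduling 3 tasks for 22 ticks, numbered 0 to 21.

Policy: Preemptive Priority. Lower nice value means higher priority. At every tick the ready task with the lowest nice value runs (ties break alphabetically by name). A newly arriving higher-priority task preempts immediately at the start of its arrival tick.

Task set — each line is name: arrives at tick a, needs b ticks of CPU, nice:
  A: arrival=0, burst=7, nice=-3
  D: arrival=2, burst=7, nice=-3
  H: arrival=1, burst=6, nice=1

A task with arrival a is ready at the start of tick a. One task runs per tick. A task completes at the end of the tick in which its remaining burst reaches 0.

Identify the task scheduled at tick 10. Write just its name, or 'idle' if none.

running at tick 10 = D

t=0: ready={A} → run A
t=1: ready={A,H} → run A
t=2: ready={A,D,H} → run A
t=3: ready={A,D,H} → run A
t=4: ready={A,D,H} → run A
t=5: ready={A,D,H} → run A
t=6: ready={A,D,H} → run A
t=7: ready={D,H} → run D
t=8: ready={D,H} → run D
t=9: ready={D,H} → run D
t=10: ready={D,H} → run D
t=11: ready={D,H} → run D
t=12: ready={D,H} → run D
t=13: ready={D,H} → run D
t=14: ready={H} → run H
t=15: ready={H} → run H
t=16: ready={H} → run H
t=17: ready={H} → run H
t=18: ready={H} → run H
t=19: ready={H} → run H
t=20: (idle)
t=21: (idle)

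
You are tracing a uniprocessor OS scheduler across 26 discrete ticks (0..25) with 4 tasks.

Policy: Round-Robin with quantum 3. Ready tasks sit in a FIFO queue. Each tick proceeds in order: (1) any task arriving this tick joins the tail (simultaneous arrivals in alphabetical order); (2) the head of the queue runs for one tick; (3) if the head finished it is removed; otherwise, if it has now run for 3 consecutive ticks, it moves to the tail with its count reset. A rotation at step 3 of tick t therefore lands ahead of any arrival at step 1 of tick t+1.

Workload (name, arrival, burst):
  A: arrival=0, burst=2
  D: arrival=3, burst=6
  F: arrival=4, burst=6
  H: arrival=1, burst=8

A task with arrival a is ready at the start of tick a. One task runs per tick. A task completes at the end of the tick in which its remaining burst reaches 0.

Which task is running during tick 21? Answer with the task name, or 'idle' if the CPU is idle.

t=0: queue=[A] q_used=0 → run A
t=1: queue=[A,H] q_used=1 → run A
t=2: queue=[H] q_used=0 → run H
t=3: queue=[H,D] q_used=1 → run H
t=4: queue=[H,D,F] q_used=2 → run H
t=5: queue=[D,F,H] q_used=0 → run D
t=6: queue=[D,F,H] q_used=1 → run D
t=7: queue=[D,F,H] q_used=2 → run D
t=8: queue=[F,H,D] q_used=0 → run F
t=9: queue=[F,H,D] q_used=1 → run F
t=10: queue=[F,H,D] q_used=2 → run F
t=11: queue=[H,D,F] q_used=0 → run H
t=12: queue=[H,D,F] q_used=1 → run H
t=13: queue=[H,D,F] q_used=2 → run H
t=14: queue=[D,F,H] q_used=0 → run D
t=15: queue=[D,F,H] q_used=1 → run D
t=16: queue=[D,F,H] q_used=2 → run D
t=17: queue=[F,H] q_used=0 → run F
t=18: queue=[F,H] q_used=1 → run F
t=19: queue=[F,H] q_used=2 → run F
t=20: queue=[H] q_used=0 → run H
t=21: queue=[H] q_used=1 → run H
t=22: (idle)
t=23: (idle)
t=24: (idle)
t=25: (idle)

running at tick 21 = H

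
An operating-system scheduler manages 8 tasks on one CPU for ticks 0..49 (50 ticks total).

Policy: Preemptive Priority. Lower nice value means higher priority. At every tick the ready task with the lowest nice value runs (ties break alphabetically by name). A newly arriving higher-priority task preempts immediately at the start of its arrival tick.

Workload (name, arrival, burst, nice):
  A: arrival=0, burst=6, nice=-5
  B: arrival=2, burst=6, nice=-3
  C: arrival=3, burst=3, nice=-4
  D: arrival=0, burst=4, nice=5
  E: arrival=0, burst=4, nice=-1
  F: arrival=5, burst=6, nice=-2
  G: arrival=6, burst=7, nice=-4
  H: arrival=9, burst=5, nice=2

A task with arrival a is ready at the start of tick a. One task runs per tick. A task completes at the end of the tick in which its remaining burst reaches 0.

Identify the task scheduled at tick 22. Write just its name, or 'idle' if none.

running at tick 22 = F

t=0: ready={A,D,E} → run A
t=1: ready={A,D,E} → run A
t=2: ready={A,B,D,E} → run A
t=3: ready={A,B,C,D,E} → run A
t=4: ready={A,B,C,D,E} → run A
t=5: ready={A,B,C,D,E,F} → run A
t=6: ready={B,C,D,E,F,G} → run C
t=7: ready={B,C,D,E,F,G} → run C
t=8: ready={B,C,D,E,F,G} → run C
t=9: ready={B,D,E,F,G,H} → run G
t=10: ready={B,D,E,F,G,H} → run G
t=11: ready={B,D,E,F,G,H} → run G
t=12: ready={B,D,E,F,G,H} → run G
t=13: ready={B,D,E,F,G,H} → run G
t=14: ready={B,D,E,F,G,H} → run G
t=15: ready={B,D,E,F,G,H} → run G
t=16: ready={B,D,E,F,H} → run B
t=17: ready={B,D,E,F,H} → run B
t=18: ready={B,D,E,F,H} → run B
t=19: ready={B,D,E,F,H} → run B
t=20: ready={B,D,E,F,H} → run B
t=21: ready={B,D,E,F,H} → run B
t=22: ready={D,E,F,H} → run F
t=23: ready={D,E,F,H} → run F
t=24: ready={D,E,F,H} → run F
t=25: ready={D,E,F,H} → run F
t=26: ready={D,E,F,H} → run F
t=27: ready={D,E,F,H} → run F
t=28: ready={D,E,H} → run E
t=29: ready={D,E,H} → run E
t=30: ready={D,E,H} → run E
t=31: ready={D,E,H} → run E
t=32: ready={D,H} → run H
t=33: ready={D,H} → run H
t=34: ready={D,H} → run H
t=35: ready={D,H} → run H
t=36: ready={D,H} → run H
t=37: ready={D} → run D
t=38: ready={D} → run D
t=39: ready={D} → run D
t=40: ready={D} → run D
t=41: (idle)
t=42: (idle)
t=43: (idle)
t=44: (idle)
t=45: (idle)
t=46: (idle)
t=47: (idle)
t=48: (idle)
t=49: (idle)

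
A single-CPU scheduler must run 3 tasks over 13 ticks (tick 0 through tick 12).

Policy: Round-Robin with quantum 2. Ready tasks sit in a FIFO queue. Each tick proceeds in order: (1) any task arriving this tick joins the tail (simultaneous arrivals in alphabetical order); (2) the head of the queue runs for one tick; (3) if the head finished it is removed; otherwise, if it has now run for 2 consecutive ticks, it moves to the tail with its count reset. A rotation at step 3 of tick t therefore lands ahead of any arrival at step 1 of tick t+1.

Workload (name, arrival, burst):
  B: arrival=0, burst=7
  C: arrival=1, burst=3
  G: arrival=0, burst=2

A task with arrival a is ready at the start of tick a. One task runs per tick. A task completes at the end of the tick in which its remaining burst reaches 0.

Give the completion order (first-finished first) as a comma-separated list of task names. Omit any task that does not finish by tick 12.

t=0: queue=[B,G] q_used=0 → run B
t=1: queue=[B,G,C] q_used=1 → run B
t=2: queue=[G,C,B] q_used=0 → run G
t=3: queue=[G,C,B] q_used=1 → run G
t=4: queue=[C,B] q_used=0 → run C
t=5: queue=[C,B] q_used=1 → run C
t=6: queue=[B,C] q_used=0 → run B
t=7: queue=[B,C] q_used=1 → run B
t=8: queue=[C,B] q_used=0 → run C
t=9: queue=[B] q_used=0 → run B
t=10: queue=[B] q_used=1 → run B
t=11: queue=[B] q_used=0 → run B
t=12: (idle)

completion order = G, C, B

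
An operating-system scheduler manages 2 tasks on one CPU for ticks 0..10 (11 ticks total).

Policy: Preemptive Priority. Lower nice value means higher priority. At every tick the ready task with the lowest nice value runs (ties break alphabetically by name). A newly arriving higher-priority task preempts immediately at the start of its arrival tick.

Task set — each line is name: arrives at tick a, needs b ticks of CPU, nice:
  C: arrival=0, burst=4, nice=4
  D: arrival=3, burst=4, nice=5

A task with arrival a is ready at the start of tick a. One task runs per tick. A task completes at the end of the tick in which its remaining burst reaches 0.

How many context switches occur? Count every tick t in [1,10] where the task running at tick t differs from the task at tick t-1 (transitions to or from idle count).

t=0: ready={C} → run C
t=1: ready={C} → run C
t=2: ready={C} → run C
t=3: ready={C,D} → run C
t=4: ready={D} → run D
t=5: ready={D} → run D
t=6: ready={D} → run D
t=7: ready={D} → run D
t=8: (idle)
t=9: (idle)
t=10: (idle)

context switches = 2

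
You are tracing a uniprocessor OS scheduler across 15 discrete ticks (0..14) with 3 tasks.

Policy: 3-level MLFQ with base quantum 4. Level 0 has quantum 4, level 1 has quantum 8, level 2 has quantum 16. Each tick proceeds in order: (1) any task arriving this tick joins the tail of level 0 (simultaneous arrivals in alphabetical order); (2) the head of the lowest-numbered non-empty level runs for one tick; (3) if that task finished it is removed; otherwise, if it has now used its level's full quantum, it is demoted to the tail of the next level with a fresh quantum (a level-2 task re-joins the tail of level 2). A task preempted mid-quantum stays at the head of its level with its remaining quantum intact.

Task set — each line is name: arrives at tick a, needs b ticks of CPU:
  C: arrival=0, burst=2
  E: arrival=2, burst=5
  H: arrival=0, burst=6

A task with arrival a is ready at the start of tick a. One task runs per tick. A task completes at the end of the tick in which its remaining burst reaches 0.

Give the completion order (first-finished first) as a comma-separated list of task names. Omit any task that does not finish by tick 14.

t=0: L0/L1/L2 = CH/-/- → run C
t=1: L0/L1/L2 = CH/-/- → run C
t=2: L0/L1/L2 = HE/-/- → run H
t=3: L0/L1/L2 = HE/-/- → run H
t=4: L0/L1/L2 = HE/-/- → run H
t=5: L0/L1/L2 = HE/-/- → run H
t=6: L0/L1/L2 = E/H/- → run E
t=7: L0/L1/L2 = E/H/- → run E
t=8: L0/L1/L2 = E/H/- → run E
t=9: L0/L1/L2 = E/H/- → run E
t=10: L0/L1/L2 = -/HE/- → run H
t=11: L0/L1/L2 = -/HE/- → run H
t=12: L0/L1/L2 = -/E/- → run E
t=13: (idle)
t=14: (idle)

completion order = C, H, E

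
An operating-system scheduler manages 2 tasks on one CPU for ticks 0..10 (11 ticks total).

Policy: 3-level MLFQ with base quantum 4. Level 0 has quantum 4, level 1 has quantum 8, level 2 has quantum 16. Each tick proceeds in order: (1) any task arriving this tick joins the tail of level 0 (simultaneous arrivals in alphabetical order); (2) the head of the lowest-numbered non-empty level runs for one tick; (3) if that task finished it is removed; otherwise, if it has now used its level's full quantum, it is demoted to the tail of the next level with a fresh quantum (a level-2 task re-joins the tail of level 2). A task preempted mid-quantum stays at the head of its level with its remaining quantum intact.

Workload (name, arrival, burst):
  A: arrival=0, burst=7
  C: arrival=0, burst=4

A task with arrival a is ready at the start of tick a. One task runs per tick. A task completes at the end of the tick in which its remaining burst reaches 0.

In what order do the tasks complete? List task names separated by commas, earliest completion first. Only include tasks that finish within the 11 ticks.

t=0: L0/L1/L2 = AC/-/- → run A
t=1: L0/L1/L2 = AC/-/- → run A
t=2: L0/L1/L2 = AC/-/- → run A
t=3: L0/L1/L2 = AC/-/- → run A
t=4: L0/L1/L2 = C/A/- → run C
t=5: L0/L1/L2 = C/A/- → run C
t=6: L0/L1/L2 = C/A/- → run C
t=7: L0/L1/L2 = C/A/- → run C
t=8: L0/L1/L2 = -/A/- → run A
t=9: L0/L1/L2 = -/A/- → run A
t=10: L0/L1/L2 = -/A/- → run A

completion order = C, A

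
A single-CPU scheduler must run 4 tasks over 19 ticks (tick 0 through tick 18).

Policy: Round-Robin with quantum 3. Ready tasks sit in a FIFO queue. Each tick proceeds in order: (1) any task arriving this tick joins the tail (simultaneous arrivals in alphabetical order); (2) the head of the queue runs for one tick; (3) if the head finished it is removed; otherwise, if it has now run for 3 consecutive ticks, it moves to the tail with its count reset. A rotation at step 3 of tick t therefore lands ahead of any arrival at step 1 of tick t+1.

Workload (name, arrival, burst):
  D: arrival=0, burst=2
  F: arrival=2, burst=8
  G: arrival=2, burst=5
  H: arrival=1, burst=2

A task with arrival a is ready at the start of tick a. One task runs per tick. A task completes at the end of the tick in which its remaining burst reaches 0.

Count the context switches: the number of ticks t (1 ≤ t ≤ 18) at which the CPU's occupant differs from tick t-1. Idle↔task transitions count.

context switches = 7

t=0: queue=[D] q_used=0 → run D
t=1: queue=[D,H] q_used=1 → run D
t=2: queue=[H,F,G] q_used=0 → run H
t=3: queue=[H,F,G] q_used=1 → run H
t=4: queue=[F,G] q_used=0 → run F
t=5: queue=[F,G] q_used=1 → run F
t=6: queue=[F,G] q_used=2 → run F
t=7: queue=[G,F] q_used=0 → run G
t=8: queue=[G,F] q_used=1 → run G
t=9: queue=[G,F] q_used=2 → run G
t=10: queue=[F,G] q_used=0 → run F
t=11: queue=[F,G] q_used=1 → run F
t=12: queue=[F,G] q_used=2 → run F
t=13: queue=[G,F] q_used=0 → run G
t=14: queue=[G,F] q_used=1 → run G
t=15: queue=[F] q_used=0 → run F
t=16: queue=[F] q_used=1 → run F
t=17: (idle)
t=18: (idle)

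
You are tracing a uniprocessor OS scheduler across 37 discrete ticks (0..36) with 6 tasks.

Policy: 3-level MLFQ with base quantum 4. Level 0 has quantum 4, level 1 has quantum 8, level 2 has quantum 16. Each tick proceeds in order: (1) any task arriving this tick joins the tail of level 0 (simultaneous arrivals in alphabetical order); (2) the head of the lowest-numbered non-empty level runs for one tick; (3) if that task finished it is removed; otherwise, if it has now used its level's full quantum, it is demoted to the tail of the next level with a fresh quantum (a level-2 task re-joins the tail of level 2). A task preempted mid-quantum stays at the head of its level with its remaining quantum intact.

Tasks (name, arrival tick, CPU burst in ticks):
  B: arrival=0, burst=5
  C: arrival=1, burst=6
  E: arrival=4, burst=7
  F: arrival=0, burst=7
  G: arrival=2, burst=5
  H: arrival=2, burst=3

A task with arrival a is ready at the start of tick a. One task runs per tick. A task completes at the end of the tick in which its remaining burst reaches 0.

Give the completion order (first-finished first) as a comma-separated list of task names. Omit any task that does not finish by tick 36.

completion order = H, B, F, C, G, E

t=0: L0/L1/L2 = BF/-/- → run B
t=1: L0/L1/L2 = BFC/-/- → run B
t=2: L0/L1/L2 = BFCGH/-/- → run B
t=3: L0/L1/L2 = BFCGH/-/- → run B
t=4: L0/L1/L2 = FCGHE/B/- → run F
t=5: L0/L1/L2 = FCGHE/B/- → run F
t=6: L0/L1/L2 = FCGHE/B/- → run F
t=7: L0/L1/L2 = FCGHE/B/- → run F
t=8: L0/L1/L2 = CGHE/BF/- → run C
t=9: L0/L1/L2 = CGHE/BF/- → run C
t=10: L0/L1/L2 = CGHE/BF/- → run C
t=11: L0/L1/L2 = CGHE/BF/- → run C
t=12: L0/L1/L2 = GHE/BFC/- → run G
t=13: L0/L1/L2 = GHE/BFC/- → run G
t=14: L0/L1/L2 = GHE/BFC/- → run G
t=15: L0/L1/L2 = GHE/BFC/- → run G
t=16: L0/L1/L2 = HE/BFCG/- → run H
t=17: L0/L1/L2 = HE/BFCG/- → run H
t=18: L0/L1/L2 = HE/BFCG/- → run H
t=19: L0/L1/L2 = E/BFCG/- → run E
t=20: L0/L1/L2 = E/BFCG/- → run E
t=21: L0/L1/L2 = E/BFCG/- → run E
t=22: L0/L1/L2 = E/BFCG/- → run E
t=23: L0/L1/L2 = -/BFCGE/- → run B
t=24: L0/L1/L2 = -/FCGE/- → run F
t=25: L0/L1/L2 = -/FCGE/- → run F
t=26: L0/L1/L2 = -/FCGE/- → run F
t=27: L0/L1/L2 = -/CGE/- → run C
t=28: L0/L1/L2 = -/CGE/- → run C
t=29: L0/L1/L2 = -/GE/- → run G
t=30: L0/L1/L2 = -/E/- → run E
t=31: L0/L1/L2 = -/E/- → run E
t=32: L0/L1/L2 = -/E/- → run E
t=33: (idle)
t=34: (idle)
t=35: (idle)
t=36: (idle)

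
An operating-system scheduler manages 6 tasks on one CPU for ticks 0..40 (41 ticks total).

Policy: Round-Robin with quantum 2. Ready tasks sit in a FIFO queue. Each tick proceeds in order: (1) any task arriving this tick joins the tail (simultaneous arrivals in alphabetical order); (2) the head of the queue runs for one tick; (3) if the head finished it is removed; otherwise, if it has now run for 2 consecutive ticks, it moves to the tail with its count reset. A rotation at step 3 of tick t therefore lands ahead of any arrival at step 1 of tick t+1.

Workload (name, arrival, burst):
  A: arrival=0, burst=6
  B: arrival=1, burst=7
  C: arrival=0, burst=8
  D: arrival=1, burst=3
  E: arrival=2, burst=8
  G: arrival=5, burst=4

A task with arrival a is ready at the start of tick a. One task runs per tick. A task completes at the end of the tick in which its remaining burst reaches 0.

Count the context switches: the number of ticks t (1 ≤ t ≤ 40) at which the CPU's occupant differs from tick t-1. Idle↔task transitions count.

context switches = 19

t=0: queue=[A,C] q_used=0 → run A
t=1: queue=[A,C,B,D] q_used=1 → run A
t=2: queue=[C,B,D,A,E] q_used=0 → run C
t=3: queue=[C,B,D,A,E] q_used=1 → run C
t=4: queue=[B,D,A,E,C] q_used=0 → run B
t=5: queue=[B,D,A,E,C,G] q_used=1 → run B
t=6: queue=[D,A,E,C,G,B] q_used=0 → run D
t=7: queue=[D,A,E,C,G,B] q_used=1 → run D
t=8: queue=[A,E,C,G,B,D] q_used=0 → run A
t=9: queue=[A,E,C,G,B,D] q_used=1 → run A
t=10: queue=[E,C,G,B,D,A] q_used=0 → run E
t=11: queue=[E,C,G,B,D,A] q_used=1 → run E
t=12: queue=[C,G,B,D,A,E] q_used=0 → run C
t=13: queue=[C,G,B,D,A,E] q_used=1 → run C
t=14: queue=[G,B,D,A,E,C] q_used=0 → run G
t=15: queue=[G,B,D,A,E,C] q_used=1 → run G
t=16: queue=[B,D,A,E,C,G] q_used=0 → run B
t=17: queue=[B,D,A,E,C,G] q_used=1 → run B
t=18: queue=[D,A,E,C,G,B] q_used=0 → run D
t=19: queue=[A,E,C,G,B] q_used=0 → run A
t=20: queue=[A,E,C,G,B] q_used=1 → run A
t=21: queue=[E,C,G,B] q_used=0 → run E
t=22: queue=[E,C,G,B] q_used=1 → run E
t=23: queue=[C,G,B,E] q_used=0 → run C
t=24: queue=[C,G,B,E] q_used=1 → run C
t=25: queue=[G,B,E,C] q_used=0 → run G
t=26: queue=[G,B,E,C] q_used=1 → run G
t=27: queue=[B,E,C] q_used=0 → run B
t=28: queue=[B,E,C] q_used=1 → run B
t=29: queue=[E,C,B] q_used=0 → run E
t=30: queue=[E,C,B] q_used=1 → run E
t=31: queue=[C,B,E] q_used=0 → run C
t=32: queue=[C,B,E] q_used=1 → run C
t=33: queue=[B,E] q_used=0 → run B
t=34: queue=[E] q_used=0 → run E
t=35: queue=[E] q_used=1 → run E
t=36: (idle)
t=37: (idle)
t=38: (idle)
t=39: (idle)
t=40: (idle)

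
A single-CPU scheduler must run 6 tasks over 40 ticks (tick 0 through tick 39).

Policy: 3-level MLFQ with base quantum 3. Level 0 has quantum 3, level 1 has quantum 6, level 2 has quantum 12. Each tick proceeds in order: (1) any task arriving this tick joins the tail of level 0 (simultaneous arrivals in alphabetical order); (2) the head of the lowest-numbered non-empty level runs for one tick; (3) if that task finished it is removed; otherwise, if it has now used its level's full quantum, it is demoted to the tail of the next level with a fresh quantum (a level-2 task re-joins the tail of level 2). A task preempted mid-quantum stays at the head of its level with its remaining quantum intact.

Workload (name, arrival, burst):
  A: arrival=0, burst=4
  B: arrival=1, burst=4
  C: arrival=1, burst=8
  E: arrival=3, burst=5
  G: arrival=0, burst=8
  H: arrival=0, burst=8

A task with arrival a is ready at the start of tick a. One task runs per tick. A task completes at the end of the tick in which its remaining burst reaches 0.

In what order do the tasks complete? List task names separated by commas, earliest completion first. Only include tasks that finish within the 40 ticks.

t=0: L0/L1/L2 = AGH/-/- → run A
t=1: L0/L1/L2 = AGHBC/-/- → run A
t=2: L0/L1/L2 = AGHBC/-/- → run A
t=3: L0/L1/L2 = GHBCE/A/- → run G
t=4: L0/L1/L2 = GHBCE/A/- → run G
t=5: L0/L1/L2 = GHBCE/A/- → run G
t=6: L0/L1/L2 = HBCE/AG/- → run H
t=7: L0/L1/L2 = HBCE/AG/- → run H
t=8: L0/L1/L2 = HBCE/AG/- → run H
t=9: L0/L1/L2 = BCE/AGH/- → run B
t=10: L0/L1/L2 = BCE/AGH/- → run B
t=11: L0/L1/L2 = BCE/AGH/- → run B
t=12: L0/L1/L2 = CE/AGHB/- → run C
t=13: L0/L1/L2 = CE/AGHB/- → run C
t=14: L0/L1/L2 = CE/AGHB/- → run C
t=15: L0/L1/L2 = E/AGHBC/- → run E
t=16: L0/L1/L2 = E/AGHBC/- → run E
t=17: L0/L1/L2 = E/AGHBC/- → run E
t=18: L0/L1/L2 = -/AGHBCE/- → run A
t=19: L0/L1/L2 = -/GHBCE/- → run G
t=20: L0/L1/L2 = -/GHBCE/- → run G
t=21: L0/L1/L2 = -/GHBCE/- → run G
t=22: L0/L1/L2 = -/GHBCE/- → run G
t=23: L0/L1/L2 = -/GHBCE/- → run G
t=24: L0/L1/L2 = -/HBCE/- → run H
t=25: L0/L1/L2 = -/HBCE/- → run H
t=26: L0/L1/L2 = -/HBCE/- → run H
t=27: L0/L1/L2 = -/HBCE/- → run H
t=28: L0/L1/L2 = -/HBCE/- → run H
t=29: L0/L1/L2 = -/BCE/- → run B
t=30: L0/L1/L2 = -/CE/- → run C
t=31: L0/L1/L2 = -/CE/- → run C
t=32: L0/L1/L2 = -/CE/- → run C
t=33: L0/L1/L2 = -/CE/- → run C
t=34: L0/L1/L2 = -/CE/- → run C
t=35: L0/L1/L2 = -/E/- → run E
t=36: L0/L1/L2 = -/E/- → run E
t=37: (idle)
t=38: (idle)
t=39: (idle)

completion order = A, G, H, B, C, E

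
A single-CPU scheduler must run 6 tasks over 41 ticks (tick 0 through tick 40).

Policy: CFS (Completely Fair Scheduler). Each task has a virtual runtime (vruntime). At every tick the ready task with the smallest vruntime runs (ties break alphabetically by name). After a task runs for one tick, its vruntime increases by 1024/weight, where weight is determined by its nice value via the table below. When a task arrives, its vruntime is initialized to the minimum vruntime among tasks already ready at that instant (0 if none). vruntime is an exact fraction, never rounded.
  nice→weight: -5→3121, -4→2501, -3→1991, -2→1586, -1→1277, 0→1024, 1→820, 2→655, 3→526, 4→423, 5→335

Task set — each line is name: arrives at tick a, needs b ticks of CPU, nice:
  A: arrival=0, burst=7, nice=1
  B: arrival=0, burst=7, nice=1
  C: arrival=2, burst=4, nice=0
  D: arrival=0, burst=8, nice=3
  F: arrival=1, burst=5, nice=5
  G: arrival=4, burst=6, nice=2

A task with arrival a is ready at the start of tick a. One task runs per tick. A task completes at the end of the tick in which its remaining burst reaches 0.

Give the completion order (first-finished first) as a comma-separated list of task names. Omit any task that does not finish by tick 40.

completion order = C, A, B, G, F, D

t=0: vr[A=0 B=0 D=0] → run A
t=1: vr[A=256/205 B=0 D=0 F=0] → run B
t=2: vr[A=256/205 B=256/205 C=0 D=0 F=0] → run C
t=3: vr[A=256/205 B=256/205 C=1 D=0 F=0] → run D
t=4: vr[A=256/205 B=256/205 C=1 D=512/263 F=0 G=0] → run F
t=5: vr[A=256/205 B=256/205 C=1 D=512/263 F=1024/335 G=0] → run G
t=6: vr[A=256/205 B=256/205 C=1 D=512/263 F=1024/335 G=1024/655] → run C
t=7: vr[A=256/205 B=256/205 C=2 D=512/263 F=1024/335 G=1024/655] → run A
t=8: vr[A=512/205 B=256/205 C=2 D=512/263 F=1024/335 G=1024/655] → run B
t=9: vr[A=512/205 B=512/205 C=2 D=512/263 F=1024/335 G=1024/655] → run G
t=10: vr[A=512/205 B=512/205 C=2 D=512/263 F=1024/335 G=2048/655] → run D
t=11: vr[A=512/205 B=512/205 C=2 D=1024/263 F=1024/335 G=2048/655] → run C
t=12: vr[A=512/205 B=512/205 C=3 D=1024/263 F=1024/335 G=2048/655] → run A
t=13: vr[A=768/205 B=512/205 C=3 D=1024/263 F=1024/335 G=2048/655] → run B
t=14: vr[A=768/205 B=768/205 C=3 D=1024/263 F=1024/335 G=2048/655] → run C
t=15: vr[A=768/205 B=768/205 D=1024/263 F=1024/335 G=2048/655] → run F
t=16: vr[A=768/205 B=768/205 D=1024/263 F=2048/335 G=2048/655] → run G
t=17: vr[A=768/205 B=768/205 D=1024/263 F=2048/335 G=3072/655] → run A
t=18: vr[A=1024/205 B=768/205 D=1024/263 F=2048/335 G=3072/655] → run B
t=19: vr[A=1024/205 B=1024/205 D=1024/263 F=2048/335 G=3072/655] → run D
t=20: vr[A=1024/205 B=1024/205 D=1536/263 F=2048/335 G=3072/655] → run G
t=21: vr[A=1024/205 B=1024/205 D=1536/263 F=2048/335 G=4096/655] → run A
t=22: vr[A=256/41 B=1024/205 D=1536/263 F=2048/335 G=4096/655] → run B
t=23: vr[A=256/41 B=256/41 D=1536/263 F=2048/335 G=4096/655] → run D
t=24: vr[A=256/41 B=256/41 D=2048/263 F=2048/335 G=4096/655] → run F
t=25: vr[A=256/41 B=256/41 D=2048/263 F=3072/335 G=4096/655] → run A
t=26: vr[A=1536/205 B=256/41 D=2048/263 F=3072/335 G=4096/655] → run B
t=27: vr[A=1536/205 B=1536/205 D=2048/263 F=3072/335 G=4096/655] → run G
t=28: vr[A=1536/205 B=1536/205 D=2048/263 F=3072/335 G=1024/131] → run A
t=29: vr[B=1536/205 D=2048/263 F=3072/335 G=1024/131] → run B
t=30: vr[D=2048/263 F=3072/335 G=1024/131] → run D
t=31: vr[D=2560/263 F=3072/335 G=1024/131] → run G
t=32: vr[D=2560/263 F=3072/335] → run F
t=33: vr[D=2560/263 F=4096/335] → run D
t=34: vr[D=3072/263 F=4096/335] → run D
t=35: vr[D=3584/263 F=4096/335] → run F
t=36: vr[D=3584/263] → run D
t=37: (idle)
t=38: (idle)
t=39: (idle)
t=40: (idle)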